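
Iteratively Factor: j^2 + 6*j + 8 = (j + 4)*(j + 2)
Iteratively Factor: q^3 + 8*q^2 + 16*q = (q)*(q^2 + 8*q + 16) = q*(q + 4)*(q + 4)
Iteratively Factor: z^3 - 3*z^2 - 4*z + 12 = (z - 2)*(z^2 - z - 6) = (z - 2)*(z + 2)*(z - 3)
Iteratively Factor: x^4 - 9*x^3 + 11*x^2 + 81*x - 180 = (x - 3)*(x^3 - 6*x^2 - 7*x + 60) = (x - 4)*(x - 3)*(x^2 - 2*x - 15) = (x - 5)*(x - 4)*(x - 3)*(x + 3)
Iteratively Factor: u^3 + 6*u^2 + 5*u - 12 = (u - 1)*(u^2 + 7*u + 12) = (u - 1)*(u + 4)*(u + 3)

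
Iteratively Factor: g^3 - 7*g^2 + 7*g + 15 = (g + 1)*(g^2 - 8*g + 15) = (g - 3)*(g + 1)*(g - 5)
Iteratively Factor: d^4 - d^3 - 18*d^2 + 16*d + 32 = (d - 2)*(d^3 + d^2 - 16*d - 16) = (d - 2)*(d + 4)*(d^2 - 3*d - 4) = (d - 4)*(d - 2)*(d + 4)*(d + 1)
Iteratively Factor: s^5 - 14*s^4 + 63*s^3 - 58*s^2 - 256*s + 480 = (s - 3)*(s^4 - 11*s^3 + 30*s^2 + 32*s - 160) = (s - 5)*(s - 3)*(s^3 - 6*s^2 + 32) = (s - 5)*(s - 4)*(s - 3)*(s^2 - 2*s - 8) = (s - 5)*(s - 4)^2*(s - 3)*(s + 2)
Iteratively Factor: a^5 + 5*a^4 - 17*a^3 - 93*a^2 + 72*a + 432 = (a + 4)*(a^4 + a^3 - 21*a^2 - 9*a + 108) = (a + 3)*(a + 4)*(a^3 - 2*a^2 - 15*a + 36) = (a + 3)*(a + 4)^2*(a^2 - 6*a + 9) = (a - 3)*(a + 3)*(a + 4)^2*(a - 3)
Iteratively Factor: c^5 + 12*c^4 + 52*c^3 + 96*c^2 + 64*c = (c + 2)*(c^4 + 10*c^3 + 32*c^2 + 32*c) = c*(c + 2)*(c^3 + 10*c^2 + 32*c + 32) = c*(c + 2)*(c + 4)*(c^2 + 6*c + 8) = c*(c + 2)*(c + 4)^2*(c + 2)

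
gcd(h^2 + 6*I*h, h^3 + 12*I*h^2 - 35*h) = h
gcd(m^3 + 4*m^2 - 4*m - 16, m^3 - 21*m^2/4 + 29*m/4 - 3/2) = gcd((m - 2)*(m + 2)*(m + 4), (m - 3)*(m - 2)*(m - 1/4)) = m - 2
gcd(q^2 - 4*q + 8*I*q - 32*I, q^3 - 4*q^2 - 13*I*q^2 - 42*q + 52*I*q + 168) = q - 4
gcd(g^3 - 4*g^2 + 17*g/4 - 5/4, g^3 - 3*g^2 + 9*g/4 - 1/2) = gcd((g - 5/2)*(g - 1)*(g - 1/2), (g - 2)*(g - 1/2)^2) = g - 1/2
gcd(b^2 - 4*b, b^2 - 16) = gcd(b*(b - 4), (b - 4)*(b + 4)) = b - 4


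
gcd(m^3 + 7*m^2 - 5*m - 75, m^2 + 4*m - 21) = m - 3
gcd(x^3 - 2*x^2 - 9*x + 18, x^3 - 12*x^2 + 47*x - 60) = x - 3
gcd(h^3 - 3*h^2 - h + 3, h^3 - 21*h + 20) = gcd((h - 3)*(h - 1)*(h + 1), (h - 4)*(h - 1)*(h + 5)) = h - 1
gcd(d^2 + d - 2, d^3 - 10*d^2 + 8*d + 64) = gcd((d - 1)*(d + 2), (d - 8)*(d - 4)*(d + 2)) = d + 2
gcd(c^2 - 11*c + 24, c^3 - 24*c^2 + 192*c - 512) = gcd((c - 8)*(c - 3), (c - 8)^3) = c - 8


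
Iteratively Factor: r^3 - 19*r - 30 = (r + 3)*(r^2 - 3*r - 10) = (r + 2)*(r + 3)*(r - 5)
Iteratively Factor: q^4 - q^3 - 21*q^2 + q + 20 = (q - 1)*(q^3 - 21*q - 20) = (q - 5)*(q - 1)*(q^2 + 5*q + 4) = (q - 5)*(q - 1)*(q + 1)*(q + 4)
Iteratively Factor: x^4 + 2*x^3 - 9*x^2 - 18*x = (x)*(x^3 + 2*x^2 - 9*x - 18) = x*(x + 2)*(x^2 - 9) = x*(x - 3)*(x + 2)*(x + 3)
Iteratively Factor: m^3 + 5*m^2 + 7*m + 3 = (m + 1)*(m^2 + 4*m + 3) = (m + 1)*(m + 3)*(m + 1)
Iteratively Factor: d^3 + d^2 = (d)*(d^2 + d) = d*(d + 1)*(d)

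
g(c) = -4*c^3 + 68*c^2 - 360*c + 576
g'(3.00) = -60.00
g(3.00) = 0.00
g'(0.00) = -360.00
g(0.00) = 576.00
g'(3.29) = -42.45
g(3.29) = -14.81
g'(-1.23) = -545.43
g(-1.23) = 1129.12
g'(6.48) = 17.40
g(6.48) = 10.16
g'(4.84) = 17.13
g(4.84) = -26.98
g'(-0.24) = -393.33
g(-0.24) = 666.37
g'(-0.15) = -380.67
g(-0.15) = 631.54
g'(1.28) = -205.58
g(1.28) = 218.22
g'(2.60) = -87.52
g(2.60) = 29.38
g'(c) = -12*c^2 + 136*c - 360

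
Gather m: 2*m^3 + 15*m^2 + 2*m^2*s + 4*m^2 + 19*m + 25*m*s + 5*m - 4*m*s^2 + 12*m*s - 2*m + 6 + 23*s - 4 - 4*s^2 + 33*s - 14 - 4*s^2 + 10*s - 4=2*m^3 + m^2*(2*s + 19) + m*(-4*s^2 + 37*s + 22) - 8*s^2 + 66*s - 16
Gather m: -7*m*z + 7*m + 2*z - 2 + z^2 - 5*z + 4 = m*(7 - 7*z) + z^2 - 3*z + 2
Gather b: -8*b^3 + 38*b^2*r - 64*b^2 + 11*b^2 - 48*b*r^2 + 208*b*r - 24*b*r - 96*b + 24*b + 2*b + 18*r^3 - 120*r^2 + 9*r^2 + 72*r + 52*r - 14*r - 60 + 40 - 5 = -8*b^3 + b^2*(38*r - 53) + b*(-48*r^2 + 184*r - 70) + 18*r^3 - 111*r^2 + 110*r - 25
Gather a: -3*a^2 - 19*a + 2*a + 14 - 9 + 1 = -3*a^2 - 17*a + 6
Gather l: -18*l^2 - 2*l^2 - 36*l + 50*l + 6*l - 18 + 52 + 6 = -20*l^2 + 20*l + 40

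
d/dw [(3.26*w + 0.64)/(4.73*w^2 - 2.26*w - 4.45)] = (15.4198*w^2 - 7.3676*w - (3.26*w + 0.64)*(9.46*w - 2.26) - 14.507)/(-4.73*w^2 + 2.26*w + 4.45)^2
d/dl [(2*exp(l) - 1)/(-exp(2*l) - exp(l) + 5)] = ((2*exp(l) - 1)*(2*exp(l) + 1) - 2*exp(2*l) - 2*exp(l) + 10)*exp(l)/(exp(2*l) + exp(l) - 5)^2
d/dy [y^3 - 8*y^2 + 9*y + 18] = 3*y^2 - 16*y + 9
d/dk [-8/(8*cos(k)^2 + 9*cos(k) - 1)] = -8*(16*cos(k) + 9)*sin(k)/(8*cos(k)^2 + 9*cos(k) - 1)^2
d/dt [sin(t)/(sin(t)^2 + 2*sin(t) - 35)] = (cos(t)^2 - 36)*cos(t)/((sin(t) - 5)^2*(sin(t) + 7)^2)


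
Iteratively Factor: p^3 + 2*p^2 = (p)*(p^2 + 2*p) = p*(p + 2)*(p)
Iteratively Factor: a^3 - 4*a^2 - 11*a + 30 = (a + 3)*(a^2 - 7*a + 10) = (a - 5)*(a + 3)*(a - 2)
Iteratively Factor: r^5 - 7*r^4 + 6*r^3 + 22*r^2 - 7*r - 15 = (r - 3)*(r^4 - 4*r^3 - 6*r^2 + 4*r + 5) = (r - 3)*(r - 1)*(r^3 - 3*r^2 - 9*r - 5) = (r - 5)*(r - 3)*(r - 1)*(r^2 + 2*r + 1) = (r - 5)*(r - 3)*(r - 1)*(r + 1)*(r + 1)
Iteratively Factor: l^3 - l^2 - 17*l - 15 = (l + 3)*(l^2 - 4*l - 5) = (l - 5)*(l + 3)*(l + 1)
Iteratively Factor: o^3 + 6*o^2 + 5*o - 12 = (o + 3)*(o^2 + 3*o - 4) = (o - 1)*(o + 3)*(o + 4)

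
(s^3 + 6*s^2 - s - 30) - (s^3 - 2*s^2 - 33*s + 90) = 8*s^2 + 32*s - 120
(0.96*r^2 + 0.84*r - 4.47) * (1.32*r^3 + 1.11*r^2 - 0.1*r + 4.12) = 1.2672*r^5 + 2.1744*r^4 - 5.064*r^3 - 1.0905*r^2 + 3.9078*r - 18.4164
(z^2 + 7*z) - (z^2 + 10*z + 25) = -3*z - 25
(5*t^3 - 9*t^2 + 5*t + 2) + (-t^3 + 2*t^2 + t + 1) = 4*t^3 - 7*t^2 + 6*t + 3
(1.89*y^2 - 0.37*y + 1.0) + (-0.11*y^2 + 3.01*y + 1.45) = 1.78*y^2 + 2.64*y + 2.45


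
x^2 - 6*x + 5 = (x - 5)*(x - 1)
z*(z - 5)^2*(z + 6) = z^4 - 4*z^3 - 35*z^2 + 150*z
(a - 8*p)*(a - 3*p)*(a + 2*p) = a^3 - 9*a^2*p + 2*a*p^2 + 48*p^3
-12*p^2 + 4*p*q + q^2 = (-2*p + q)*(6*p + q)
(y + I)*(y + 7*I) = y^2 + 8*I*y - 7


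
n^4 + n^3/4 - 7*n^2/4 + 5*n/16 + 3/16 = (n - 1)*(n - 1/2)*(n + 1/4)*(n + 3/2)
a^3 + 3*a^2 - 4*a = a*(a - 1)*(a + 4)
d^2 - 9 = (d - 3)*(d + 3)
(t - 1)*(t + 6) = t^2 + 5*t - 6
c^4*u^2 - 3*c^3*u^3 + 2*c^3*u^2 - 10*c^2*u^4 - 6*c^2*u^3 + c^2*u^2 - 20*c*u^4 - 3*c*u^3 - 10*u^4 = (c - 5*u)*(c + 2*u)*(c*u + u)^2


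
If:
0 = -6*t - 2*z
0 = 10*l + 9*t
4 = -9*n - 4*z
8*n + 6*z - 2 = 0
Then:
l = 15/22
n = -16/11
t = -25/33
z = 25/11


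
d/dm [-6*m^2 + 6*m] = 6 - 12*m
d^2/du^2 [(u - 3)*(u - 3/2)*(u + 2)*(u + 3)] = 12*u^2 + 3*u - 24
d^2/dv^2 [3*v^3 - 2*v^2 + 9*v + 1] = 18*v - 4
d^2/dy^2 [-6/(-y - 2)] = 12/(y + 2)^3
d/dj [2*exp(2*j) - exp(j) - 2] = (4*exp(j) - 1)*exp(j)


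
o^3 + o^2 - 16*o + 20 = (o - 2)^2*(o + 5)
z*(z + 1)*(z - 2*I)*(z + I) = z^4 + z^3 - I*z^3 + 2*z^2 - I*z^2 + 2*z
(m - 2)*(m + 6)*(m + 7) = m^3 + 11*m^2 + 16*m - 84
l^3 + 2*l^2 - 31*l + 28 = (l - 4)*(l - 1)*(l + 7)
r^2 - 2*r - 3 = (r - 3)*(r + 1)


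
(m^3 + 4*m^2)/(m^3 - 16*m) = m/(m - 4)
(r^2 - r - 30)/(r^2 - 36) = (r + 5)/(r + 6)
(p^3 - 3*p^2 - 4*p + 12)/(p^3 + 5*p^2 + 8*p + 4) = (p^2 - 5*p + 6)/(p^2 + 3*p + 2)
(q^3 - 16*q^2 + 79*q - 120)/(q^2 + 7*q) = (q^3 - 16*q^2 + 79*q - 120)/(q*(q + 7))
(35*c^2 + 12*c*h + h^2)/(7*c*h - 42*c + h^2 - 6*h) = (5*c + h)/(h - 6)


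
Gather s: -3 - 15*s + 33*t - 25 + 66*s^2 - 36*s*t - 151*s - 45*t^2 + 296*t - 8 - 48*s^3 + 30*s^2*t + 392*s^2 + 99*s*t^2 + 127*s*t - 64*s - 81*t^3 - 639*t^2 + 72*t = -48*s^3 + s^2*(30*t + 458) + s*(99*t^2 + 91*t - 230) - 81*t^3 - 684*t^2 + 401*t - 36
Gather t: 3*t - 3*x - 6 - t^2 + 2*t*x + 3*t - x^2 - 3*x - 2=-t^2 + t*(2*x + 6) - x^2 - 6*x - 8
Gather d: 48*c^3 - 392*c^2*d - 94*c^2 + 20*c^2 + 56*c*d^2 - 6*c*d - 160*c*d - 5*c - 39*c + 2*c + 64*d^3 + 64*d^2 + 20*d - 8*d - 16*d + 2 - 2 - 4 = 48*c^3 - 74*c^2 - 42*c + 64*d^3 + d^2*(56*c + 64) + d*(-392*c^2 - 166*c - 4) - 4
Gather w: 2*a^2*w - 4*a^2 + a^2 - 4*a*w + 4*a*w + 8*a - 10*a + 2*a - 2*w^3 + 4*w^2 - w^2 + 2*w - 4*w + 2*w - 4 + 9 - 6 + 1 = 2*a^2*w - 3*a^2 - 2*w^3 + 3*w^2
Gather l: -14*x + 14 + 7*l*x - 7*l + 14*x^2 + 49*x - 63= l*(7*x - 7) + 14*x^2 + 35*x - 49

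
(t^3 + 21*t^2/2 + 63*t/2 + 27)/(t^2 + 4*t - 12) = (2*t^2 + 9*t + 9)/(2*(t - 2))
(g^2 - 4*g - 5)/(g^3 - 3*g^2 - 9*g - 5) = 1/(g + 1)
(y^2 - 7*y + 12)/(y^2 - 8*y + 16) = (y - 3)/(y - 4)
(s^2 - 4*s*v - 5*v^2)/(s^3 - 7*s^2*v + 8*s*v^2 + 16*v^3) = (s - 5*v)/(s^2 - 8*s*v + 16*v^2)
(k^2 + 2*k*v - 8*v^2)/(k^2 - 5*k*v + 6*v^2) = (-k - 4*v)/(-k + 3*v)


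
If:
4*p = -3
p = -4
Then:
No Solution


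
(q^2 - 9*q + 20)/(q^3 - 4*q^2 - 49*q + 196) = (q - 5)/(q^2 - 49)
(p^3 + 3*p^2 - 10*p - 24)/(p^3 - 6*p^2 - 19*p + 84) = (p + 2)/(p - 7)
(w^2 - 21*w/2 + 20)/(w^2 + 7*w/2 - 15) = (w - 8)/(w + 6)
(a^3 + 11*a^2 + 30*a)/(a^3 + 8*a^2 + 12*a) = (a + 5)/(a + 2)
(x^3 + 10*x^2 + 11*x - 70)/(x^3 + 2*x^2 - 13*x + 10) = (x + 7)/(x - 1)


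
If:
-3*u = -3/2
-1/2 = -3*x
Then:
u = 1/2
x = 1/6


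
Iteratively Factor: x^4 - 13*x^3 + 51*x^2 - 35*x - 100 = (x - 5)*(x^3 - 8*x^2 + 11*x + 20) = (x - 5)*(x + 1)*(x^2 - 9*x + 20) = (x - 5)^2*(x + 1)*(x - 4)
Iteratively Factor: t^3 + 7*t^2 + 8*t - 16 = (t + 4)*(t^2 + 3*t - 4) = (t - 1)*(t + 4)*(t + 4)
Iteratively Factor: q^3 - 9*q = (q + 3)*(q^2 - 3*q) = (q - 3)*(q + 3)*(q)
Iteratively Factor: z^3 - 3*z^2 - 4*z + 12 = (z + 2)*(z^2 - 5*z + 6) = (z - 3)*(z + 2)*(z - 2)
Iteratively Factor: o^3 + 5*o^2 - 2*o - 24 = (o + 4)*(o^2 + o - 6) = (o - 2)*(o + 4)*(o + 3)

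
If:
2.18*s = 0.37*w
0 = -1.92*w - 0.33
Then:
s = -0.03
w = -0.17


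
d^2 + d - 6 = (d - 2)*(d + 3)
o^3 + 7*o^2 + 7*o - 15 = (o - 1)*(o + 3)*(o + 5)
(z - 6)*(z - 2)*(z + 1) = z^3 - 7*z^2 + 4*z + 12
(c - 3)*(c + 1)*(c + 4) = c^3 + 2*c^2 - 11*c - 12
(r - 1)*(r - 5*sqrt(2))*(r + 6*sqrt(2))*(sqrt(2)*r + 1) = sqrt(2)*r^4 - sqrt(2)*r^3 + 3*r^3 - 59*sqrt(2)*r^2 - 3*r^2 - 60*r + 59*sqrt(2)*r + 60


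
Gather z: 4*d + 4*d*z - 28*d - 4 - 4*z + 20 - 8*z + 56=-24*d + z*(4*d - 12) + 72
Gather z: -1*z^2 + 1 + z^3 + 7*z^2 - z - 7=z^3 + 6*z^2 - z - 6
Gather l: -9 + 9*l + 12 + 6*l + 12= 15*l + 15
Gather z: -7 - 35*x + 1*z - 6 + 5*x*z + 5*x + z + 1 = -30*x + z*(5*x + 2) - 12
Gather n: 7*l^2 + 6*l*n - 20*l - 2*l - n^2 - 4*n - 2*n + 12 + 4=7*l^2 - 22*l - n^2 + n*(6*l - 6) + 16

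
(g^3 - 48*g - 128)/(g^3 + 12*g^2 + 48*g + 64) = (g - 8)/(g + 4)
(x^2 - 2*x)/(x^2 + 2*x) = (x - 2)/(x + 2)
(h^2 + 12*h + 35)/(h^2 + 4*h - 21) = (h + 5)/(h - 3)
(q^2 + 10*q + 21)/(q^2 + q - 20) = (q^2 + 10*q + 21)/(q^2 + q - 20)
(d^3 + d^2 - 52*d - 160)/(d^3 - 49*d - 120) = (d + 4)/(d + 3)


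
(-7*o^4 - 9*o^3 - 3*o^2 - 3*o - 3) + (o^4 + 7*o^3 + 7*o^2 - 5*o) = -6*o^4 - 2*o^3 + 4*o^2 - 8*o - 3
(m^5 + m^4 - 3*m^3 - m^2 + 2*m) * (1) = m^5 + m^4 - 3*m^3 - m^2 + 2*m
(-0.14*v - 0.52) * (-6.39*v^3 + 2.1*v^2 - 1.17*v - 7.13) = 0.8946*v^4 + 3.0288*v^3 - 0.9282*v^2 + 1.6066*v + 3.7076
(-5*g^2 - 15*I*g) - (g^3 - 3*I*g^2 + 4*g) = -g^3 - 5*g^2 + 3*I*g^2 - 4*g - 15*I*g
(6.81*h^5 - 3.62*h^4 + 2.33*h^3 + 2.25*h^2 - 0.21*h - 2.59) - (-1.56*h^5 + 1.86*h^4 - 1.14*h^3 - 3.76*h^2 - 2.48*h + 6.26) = 8.37*h^5 - 5.48*h^4 + 3.47*h^3 + 6.01*h^2 + 2.27*h - 8.85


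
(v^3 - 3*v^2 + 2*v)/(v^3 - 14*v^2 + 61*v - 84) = v*(v^2 - 3*v + 2)/(v^3 - 14*v^2 + 61*v - 84)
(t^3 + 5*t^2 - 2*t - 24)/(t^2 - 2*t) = t + 7 + 12/t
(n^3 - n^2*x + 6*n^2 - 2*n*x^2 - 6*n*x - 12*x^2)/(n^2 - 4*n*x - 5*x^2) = (-n^2 + 2*n*x - 6*n + 12*x)/(-n + 5*x)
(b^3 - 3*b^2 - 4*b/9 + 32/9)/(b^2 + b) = b - 4 + 32/(9*b)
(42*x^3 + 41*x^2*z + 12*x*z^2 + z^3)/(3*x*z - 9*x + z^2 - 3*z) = (14*x^2 + 9*x*z + z^2)/(z - 3)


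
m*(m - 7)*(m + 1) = m^3 - 6*m^2 - 7*m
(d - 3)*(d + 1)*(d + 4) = d^3 + 2*d^2 - 11*d - 12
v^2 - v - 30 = (v - 6)*(v + 5)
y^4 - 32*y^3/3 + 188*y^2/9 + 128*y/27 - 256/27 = (y - 8)*(y - 8/3)*(y - 2/3)*(y + 2/3)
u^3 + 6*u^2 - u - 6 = (u - 1)*(u + 1)*(u + 6)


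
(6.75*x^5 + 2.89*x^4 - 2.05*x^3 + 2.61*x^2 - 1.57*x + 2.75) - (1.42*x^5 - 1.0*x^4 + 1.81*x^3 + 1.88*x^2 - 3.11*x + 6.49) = 5.33*x^5 + 3.89*x^4 - 3.86*x^3 + 0.73*x^2 + 1.54*x - 3.74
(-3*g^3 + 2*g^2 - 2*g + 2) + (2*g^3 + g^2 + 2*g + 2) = -g^3 + 3*g^2 + 4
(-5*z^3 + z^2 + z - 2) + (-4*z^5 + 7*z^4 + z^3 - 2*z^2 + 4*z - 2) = -4*z^5 + 7*z^4 - 4*z^3 - z^2 + 5*z - 4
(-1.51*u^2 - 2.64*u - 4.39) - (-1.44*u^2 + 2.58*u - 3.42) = -0.0700000000000001*u^2 - 5.22*u - 0.97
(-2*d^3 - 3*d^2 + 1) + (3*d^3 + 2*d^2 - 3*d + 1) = d^3 - d^2 - 3*d + 2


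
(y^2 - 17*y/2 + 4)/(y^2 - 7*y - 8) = (y - 1/2)/(y + 1)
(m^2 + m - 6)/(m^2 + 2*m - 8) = (m + 3)/(m + 4)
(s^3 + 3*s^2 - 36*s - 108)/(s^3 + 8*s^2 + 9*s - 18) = (s - 6)/(s - 1)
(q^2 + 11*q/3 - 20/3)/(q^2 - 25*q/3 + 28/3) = (q + 5)/(q - 7)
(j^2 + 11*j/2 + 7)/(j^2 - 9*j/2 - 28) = (j + 2)/(j - 8)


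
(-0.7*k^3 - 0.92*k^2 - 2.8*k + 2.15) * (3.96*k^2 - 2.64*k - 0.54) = -2.772*k^5 - 1.7952*k^4 - 8.2812*k^3 + 16.4028*k^2 - 4.164*k - 1.161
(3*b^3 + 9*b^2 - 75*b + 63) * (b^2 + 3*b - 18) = 3*b^5 + 18*b^4 - 102*b^3 - 324*b^2 + 1539*b - 1134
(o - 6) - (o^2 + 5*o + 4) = -o^2 - 4*o - 10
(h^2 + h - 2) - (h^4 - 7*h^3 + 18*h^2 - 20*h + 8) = -h^4 + 7*h^3 - 17*h^2 + 21*h - 10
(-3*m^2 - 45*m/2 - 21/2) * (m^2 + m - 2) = -3*m^4 - 51*m^3/2 - 27*m^2 + 69*m/2 + 21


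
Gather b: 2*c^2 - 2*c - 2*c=2*c^2 - 4*c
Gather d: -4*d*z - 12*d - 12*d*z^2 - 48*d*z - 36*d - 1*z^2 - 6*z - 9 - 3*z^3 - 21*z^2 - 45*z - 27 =d*(-12*z^2 - 52*z - 48) - 3*z^3 - 22*z^2 - 51*z - 36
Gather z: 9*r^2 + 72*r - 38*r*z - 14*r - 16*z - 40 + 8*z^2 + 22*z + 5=9*r^2 + 58*r + 8*z^2 + z*(6 - 38*r) - 35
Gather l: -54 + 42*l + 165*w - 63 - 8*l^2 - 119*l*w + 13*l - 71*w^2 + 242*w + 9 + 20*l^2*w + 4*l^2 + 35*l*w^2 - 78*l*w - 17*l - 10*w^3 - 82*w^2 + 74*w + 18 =l^2*(20*w - 4) + l*(35*w^2 - 197*w + 38) - 10*w^3 - 153*w^2 + 481*w - 90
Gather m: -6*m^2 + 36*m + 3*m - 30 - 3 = -6*m^2 + 39*m - 33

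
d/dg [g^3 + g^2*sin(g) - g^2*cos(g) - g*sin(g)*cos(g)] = sqrt(2)*g^2*sin(g + pi/4) + 3*g^2 - g*cos(2*g) - 2*sqrt(2)*g*cos(g + pi/4) - sin(2*g)/2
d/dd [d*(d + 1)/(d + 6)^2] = (11*d + 6)/(d^3 + 18*d^2 + 108*d + 216)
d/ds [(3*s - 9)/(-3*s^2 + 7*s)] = 9*(s^2 - 6*s + 7)/(s^2*(9*s^2 - 42*s + 49))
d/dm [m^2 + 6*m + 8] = 2*m + 6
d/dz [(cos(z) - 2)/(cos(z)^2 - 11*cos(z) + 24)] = (cos(z)^2 - 4*cos(z) - 2)*sin(z)/(cos(z)^2 - 11*cos(z) + 24)^2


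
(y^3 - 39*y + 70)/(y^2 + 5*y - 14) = y - 5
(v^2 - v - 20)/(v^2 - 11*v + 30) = (v + 4)/(v - 6)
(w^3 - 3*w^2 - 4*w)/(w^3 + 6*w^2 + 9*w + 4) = w*(w - 4)/(w^2 + 5*w + 4)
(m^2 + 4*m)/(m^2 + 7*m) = (m + 4)/(m + 7)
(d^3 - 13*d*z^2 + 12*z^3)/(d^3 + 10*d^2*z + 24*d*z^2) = (d^2 - 4*d*z + 3*z^2)/(d*(d + 6*z))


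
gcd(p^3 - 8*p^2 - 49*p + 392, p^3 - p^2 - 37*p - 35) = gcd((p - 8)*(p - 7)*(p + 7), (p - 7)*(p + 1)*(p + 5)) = p - 7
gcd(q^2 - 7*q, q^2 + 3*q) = q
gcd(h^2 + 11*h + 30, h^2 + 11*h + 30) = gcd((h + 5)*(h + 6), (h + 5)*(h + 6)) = h^2 + 11*h + 30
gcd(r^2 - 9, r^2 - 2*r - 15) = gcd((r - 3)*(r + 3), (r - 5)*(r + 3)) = r + 3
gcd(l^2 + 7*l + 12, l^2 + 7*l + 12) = l^2 + 7*l + 12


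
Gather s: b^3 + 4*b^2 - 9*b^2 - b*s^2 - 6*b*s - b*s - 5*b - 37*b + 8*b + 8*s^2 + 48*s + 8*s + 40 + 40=b^3 - 5*b^2 - 34*b + s^2*(8 - b) + s*(56 - 7*b) + 80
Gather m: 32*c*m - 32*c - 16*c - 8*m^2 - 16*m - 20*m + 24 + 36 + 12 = -48*c - 8*m^2 + m*(32*c - 36) + 72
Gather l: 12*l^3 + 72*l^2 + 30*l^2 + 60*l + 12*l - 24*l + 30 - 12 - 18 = 12*l^3 + 102*l^2 + 48*l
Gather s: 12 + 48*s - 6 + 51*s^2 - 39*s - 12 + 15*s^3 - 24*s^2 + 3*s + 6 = 15*s^3 + 27*s^2 + 12*s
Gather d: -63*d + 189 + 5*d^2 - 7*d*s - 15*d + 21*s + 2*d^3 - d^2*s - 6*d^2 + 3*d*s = 2*d^3 + d^2*(-s - 1) + d*(-4*s - 78) + 21*s + 189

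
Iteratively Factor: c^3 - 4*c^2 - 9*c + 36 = (c + 3)*(c^2 - 7*c + 12) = (c - 3)*(c + 3)*(c - 4)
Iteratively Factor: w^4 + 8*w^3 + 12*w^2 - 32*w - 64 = (w + 2)*(w^3 + 6*w^2 - 32) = (w + 2)*(w + 4)*(w^2 + 2*w - 8) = (w - 2)*(w + 2)*(w + 4)*(w + 4)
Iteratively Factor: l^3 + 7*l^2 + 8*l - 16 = (l + 4)*(l^2 + 3*l - 4) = (l + 4)^2*(l - 1)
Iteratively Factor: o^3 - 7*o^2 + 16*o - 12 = (o - 3)*(o^2 - 4*o + 4) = (o - 3)*(o - 2)*(o - 2)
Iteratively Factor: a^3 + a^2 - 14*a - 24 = (a + 3)*(a^2 - 2*a - 8) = (a - 4)*(a + 3)*(a + 2)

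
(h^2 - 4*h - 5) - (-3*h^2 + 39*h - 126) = 4*h^2 - 43*h + 121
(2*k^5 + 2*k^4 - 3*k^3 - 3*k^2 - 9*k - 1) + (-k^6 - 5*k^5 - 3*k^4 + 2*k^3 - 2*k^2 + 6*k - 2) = -k^6 - 3*k^5 - k^4 - k^3 - 5*k^2 - 3*k - 3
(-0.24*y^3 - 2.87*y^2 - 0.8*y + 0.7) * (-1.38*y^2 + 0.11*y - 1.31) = 0.3312*y^5 + 3.9342*y^4 + 1.1027*y^3 + 2.7057*y^2 + 1.125*y - 0.917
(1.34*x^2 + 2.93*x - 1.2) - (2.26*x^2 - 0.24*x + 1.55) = -0.92*x^2 + 3.17*x - 2.75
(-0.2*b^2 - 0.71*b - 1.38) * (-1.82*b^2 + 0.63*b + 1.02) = 0.364*b^4 + 1.1662*b^3 + 1.8603*b^2 - 1.5936*b - 1.4076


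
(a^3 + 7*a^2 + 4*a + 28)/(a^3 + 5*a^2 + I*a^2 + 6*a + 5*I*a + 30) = (a^2 + a*(7 + 2*I) + 14*I)/(a^2 + a*(5 + 3*I) + 15*I)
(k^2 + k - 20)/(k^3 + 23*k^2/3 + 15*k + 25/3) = 3*(k - 4)/(3*k^2 + 8*k + 5)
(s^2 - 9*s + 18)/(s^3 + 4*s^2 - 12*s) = (s^2 - 9*s + 18)/(s*(s^2 + 4*s - 12))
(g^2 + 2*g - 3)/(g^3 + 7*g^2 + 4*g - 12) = (g + 3)/(g^2 + 8*g + 12)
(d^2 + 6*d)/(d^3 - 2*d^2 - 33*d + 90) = d/(d^2 - 8*d + 15)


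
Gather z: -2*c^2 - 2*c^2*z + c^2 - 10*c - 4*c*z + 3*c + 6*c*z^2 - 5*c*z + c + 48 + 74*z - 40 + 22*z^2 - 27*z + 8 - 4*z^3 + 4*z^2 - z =-c^2 - 6*c - 4*z^3 + z^2*(6*c + 26) + z*(-2*c^2 - 9*c + 46) + 16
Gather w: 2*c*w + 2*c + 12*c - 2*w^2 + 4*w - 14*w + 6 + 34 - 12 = 14*c - 2*w^2 + w*(2*c - 10) + 28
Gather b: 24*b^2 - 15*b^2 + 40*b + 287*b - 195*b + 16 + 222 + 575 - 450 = 9*b^2 + 132*b + 363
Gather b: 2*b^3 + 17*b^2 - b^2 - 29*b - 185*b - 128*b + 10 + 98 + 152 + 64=2*b^3 + 16*b^2 - 342*b + 324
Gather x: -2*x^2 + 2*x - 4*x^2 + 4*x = -6*x^2 + 6*x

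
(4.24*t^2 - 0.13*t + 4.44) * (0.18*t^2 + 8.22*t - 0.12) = 0.7632*t^4 + 34.8294*t^3 - 0.7782*t^2 + 36.5124*t - 0.5328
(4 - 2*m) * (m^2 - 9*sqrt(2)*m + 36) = -2*m^3 + 4*m^2 + 18*sqrt(2)*m^2 - 72*m - 36*sqrt(2)*m + 144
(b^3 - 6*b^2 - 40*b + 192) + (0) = b^3 - 6*b^2 - 40*b + 192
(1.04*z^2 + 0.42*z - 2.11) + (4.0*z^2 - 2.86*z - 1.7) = 5.04*z^2 - 2.44*z - 3.81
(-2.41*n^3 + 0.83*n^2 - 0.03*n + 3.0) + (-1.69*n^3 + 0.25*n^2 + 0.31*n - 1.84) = -4.1*n^3 + 1.08*n^2 + 0.28*n + 1.16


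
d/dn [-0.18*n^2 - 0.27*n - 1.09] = -0.36*n - 0.27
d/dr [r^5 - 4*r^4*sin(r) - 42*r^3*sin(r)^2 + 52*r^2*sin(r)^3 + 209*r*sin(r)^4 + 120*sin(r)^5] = -4*r^4*cos(r) + 5*r^4 - 16*r^3*sin(r) - 42*r^3*sin(2*r) + 156*r^2*sin(r)^2*cos(r) - 126*r^2*sin(r)^2 + 836*r*sin(r)^3*cos(r) + 104*r*sin(r)^3 + 600*sin(r)^4*cos(r) + 209*sin(r)^4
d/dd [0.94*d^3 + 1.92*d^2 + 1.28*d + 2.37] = 2.82*d^2 + 3.84*d + 1.28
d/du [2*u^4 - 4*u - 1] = 8*u^3 - 4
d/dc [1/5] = 0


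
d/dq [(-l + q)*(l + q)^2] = (-l + 3*q)*(l + q)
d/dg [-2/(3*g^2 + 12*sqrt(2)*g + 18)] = 4*(g + 2*sqrt(2))/(3*(g^2 + 4*sqrt(2)*g + 6)^2)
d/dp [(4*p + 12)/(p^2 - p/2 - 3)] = 8*(2*p^2 - p - (p + 3)*(4*p - 1) - 6)/(-2*p^2 + p + 6)^2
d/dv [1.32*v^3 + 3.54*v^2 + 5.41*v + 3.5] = 3.96*v^2 + 7.08*v + 5.41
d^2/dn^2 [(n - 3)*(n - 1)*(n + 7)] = 6*n + 6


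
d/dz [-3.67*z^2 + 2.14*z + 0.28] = 2.14 - 7.34*z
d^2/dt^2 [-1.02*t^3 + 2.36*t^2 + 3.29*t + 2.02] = 4.72 - 6.12*t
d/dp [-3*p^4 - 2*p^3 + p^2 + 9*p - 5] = -12*p^3 - 6*p^2 + 2*p + 9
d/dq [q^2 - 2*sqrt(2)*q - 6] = 2*q - 2*sqrt(2)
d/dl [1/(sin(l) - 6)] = -cos(l)/(sin(l) - 6)^2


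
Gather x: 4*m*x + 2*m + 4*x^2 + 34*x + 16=2*m + 4*x^2 + x*(4*m + 34) + 16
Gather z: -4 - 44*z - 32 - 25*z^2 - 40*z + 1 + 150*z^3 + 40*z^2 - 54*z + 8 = 150*z^3 + 15*z^2 - 138*z - 27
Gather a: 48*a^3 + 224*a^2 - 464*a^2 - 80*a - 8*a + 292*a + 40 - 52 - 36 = 48*a^3 - 240*a^2 + 204*a - 48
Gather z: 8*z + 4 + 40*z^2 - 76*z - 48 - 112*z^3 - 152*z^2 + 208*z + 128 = -112*z^3 - 112*z^2 + 140*z + 84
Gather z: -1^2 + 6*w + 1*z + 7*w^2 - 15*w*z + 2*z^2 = 7*w^2 + 6*w + 2*z^2 + z*(1 - 15*w) - 1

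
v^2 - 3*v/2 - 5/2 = (v - 5/2)*(v + 1)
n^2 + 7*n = n*(n + 7)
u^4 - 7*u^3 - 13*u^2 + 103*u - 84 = (u - 7)*(u - 3)*(u - 1)*(u + 4)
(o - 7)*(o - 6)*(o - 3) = o^3 - 16*o^2 + 81*o - 126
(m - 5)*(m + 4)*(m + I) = m^3 - m^2 + I*m^2 - 20*m - I*m - 20*I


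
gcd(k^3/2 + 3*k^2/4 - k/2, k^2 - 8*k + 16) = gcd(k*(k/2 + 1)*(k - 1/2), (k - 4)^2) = 1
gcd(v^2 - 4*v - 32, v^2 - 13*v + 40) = v - 8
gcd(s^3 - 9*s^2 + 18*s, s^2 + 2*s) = s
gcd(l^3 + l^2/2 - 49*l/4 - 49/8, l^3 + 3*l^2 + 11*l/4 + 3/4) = l + 1/2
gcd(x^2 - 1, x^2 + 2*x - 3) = x - 1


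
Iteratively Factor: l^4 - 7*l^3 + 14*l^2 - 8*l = (l - 1)*(l^3 - 6*l^2 + 8*l) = (l - 4)*(l - 1)*(l^2 - 2*l) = l*(l - 4)*(l - 1)*(l - 2)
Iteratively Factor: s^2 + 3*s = (s)*(s + 3)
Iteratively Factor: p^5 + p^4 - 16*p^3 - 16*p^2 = (p - 4)*(p^4 + 5*p^3 + 4*p^2) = (p - 4)*(p + 1)*(p^3 + 4*p^2) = p*(p - 4)*(p + 1)*(p^2 + 4*p) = p*(p - 4)*(p + 1)*(p + 4)*(p)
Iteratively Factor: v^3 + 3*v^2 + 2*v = (v + 2)*(v^2 + v) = (v + 1)*(v + 2)*(v)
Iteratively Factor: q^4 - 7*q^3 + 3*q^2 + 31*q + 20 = (q + 1)*(q^3 - 8*q^2 + 11*q + 20) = (q - 5)*(q + 1)*(q^2 - 3*q - 4) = (q - 5)*(q - 4)*(q + 1)*(q + 1)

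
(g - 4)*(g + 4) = g^2 - 16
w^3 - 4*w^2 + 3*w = w*(w - 3)*(w - 1)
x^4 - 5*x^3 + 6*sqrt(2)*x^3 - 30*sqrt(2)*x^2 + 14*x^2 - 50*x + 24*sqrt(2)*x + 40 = (x - 4)*(x - 1)*(x + sqrt(2))*(x + 5*sqrt(2))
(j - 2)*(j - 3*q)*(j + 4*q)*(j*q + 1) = j^4*q + j^3*q^2 - 2*j^3*q + j^3 - 12*j^2*q^3 - 2*j^2*q^2 + j^2*q - 2*j^2 + 24*j*q^3 - 12*j*q^2 - 2*j*q + 24*q^2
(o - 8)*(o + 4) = o^2 - 4*o - 32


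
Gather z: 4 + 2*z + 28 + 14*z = 16*z + 32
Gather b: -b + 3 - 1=2 - b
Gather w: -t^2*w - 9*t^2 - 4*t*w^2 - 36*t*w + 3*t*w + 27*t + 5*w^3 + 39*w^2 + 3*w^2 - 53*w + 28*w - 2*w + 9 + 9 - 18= -9*t^2 + 27*t + 5*w^3 + w^2*(42 - 4*t) + w*(-t^2 - 33*t - 27)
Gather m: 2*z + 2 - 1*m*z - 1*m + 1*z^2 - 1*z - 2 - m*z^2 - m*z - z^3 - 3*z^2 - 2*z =m*(-z^2 - 2*z - 1) - z^3 - 2*z^2 - z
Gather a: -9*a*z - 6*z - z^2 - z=-9*a*z - z^2 - 7*z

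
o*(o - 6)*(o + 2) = o^3 - 4*o^2 - 12*o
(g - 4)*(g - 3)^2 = g^3 - 10*g^2 + 33*g - 36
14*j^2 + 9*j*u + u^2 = (2*j + u)*(7*j + u)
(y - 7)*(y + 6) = y^2 - y - 42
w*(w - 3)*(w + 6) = w^3 + 3*w^2 - 18*w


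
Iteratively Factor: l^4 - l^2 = (l + 1)*(l^3 - l^2) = l*(l + 1)*(l^2 - l) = l^2*(l + 1)*(l - 1)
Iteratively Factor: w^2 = (w)*(w)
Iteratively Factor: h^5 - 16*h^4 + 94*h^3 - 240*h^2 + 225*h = (h - 5)*(h^4 - 11*h^3 + 39*h^2 - 45*h) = h*(h - 5)*(h^3 - 11*h^2 + 39*h - 45) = h*(h - 5)^2*(h^2 - 6*h + 9) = h*(h - 5)^2*(h - 3)*(h - 3)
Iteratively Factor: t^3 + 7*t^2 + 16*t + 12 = (t + 2)*(t^2 + 5*t + 6) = (t + 2)^2*(t + 3)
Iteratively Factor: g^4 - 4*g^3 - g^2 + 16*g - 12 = (g + 2)*(g^3 - 6*g^2 + 11*g - 6) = (g - 3)*(g + 2)*(g^2 - 3*g + 2) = (g - 3)*(g - 2)*(g + 2)*(g - 1)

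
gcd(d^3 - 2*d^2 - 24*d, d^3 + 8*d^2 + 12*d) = d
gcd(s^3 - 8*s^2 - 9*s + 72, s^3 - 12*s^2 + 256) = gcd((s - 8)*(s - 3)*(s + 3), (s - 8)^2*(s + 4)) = s - 8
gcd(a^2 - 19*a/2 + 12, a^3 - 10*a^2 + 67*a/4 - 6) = a^2 - 19*a/2 + 12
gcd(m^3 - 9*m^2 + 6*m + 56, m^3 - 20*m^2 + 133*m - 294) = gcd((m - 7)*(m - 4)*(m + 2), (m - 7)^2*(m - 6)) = m - 7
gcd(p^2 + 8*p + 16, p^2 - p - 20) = p + 4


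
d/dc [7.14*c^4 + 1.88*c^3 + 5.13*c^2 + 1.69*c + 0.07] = 28.56*c^3 + 5.64*c^2 + 10.26*c + 1.69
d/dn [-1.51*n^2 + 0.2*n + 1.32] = 0.2 - 3.02*n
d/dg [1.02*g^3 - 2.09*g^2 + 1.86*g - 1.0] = 3.06*g^2 - 4.18*g + 1.86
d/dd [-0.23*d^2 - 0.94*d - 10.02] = -0.46*d - 0.94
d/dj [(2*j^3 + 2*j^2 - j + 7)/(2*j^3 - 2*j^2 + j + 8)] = (-8*j^4 + 8*j^3 + 6*j^2 + 60*j - 15)/(4*j^6 - 8*j^5 + 8*j^4 + 28*j^3 - 31*j^2 + 16*j + 64)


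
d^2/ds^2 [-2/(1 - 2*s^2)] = 8*(6*s^2 + 1)/(2*s^2 - 1)^3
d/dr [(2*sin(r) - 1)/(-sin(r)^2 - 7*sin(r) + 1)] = (2*sin(r)^2 - 2*sin(r) - 5)*cos(r)/(7*sin(r) - cos(r)^2)^2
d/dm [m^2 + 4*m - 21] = 2*m + 4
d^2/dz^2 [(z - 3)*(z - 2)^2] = 6*z - 14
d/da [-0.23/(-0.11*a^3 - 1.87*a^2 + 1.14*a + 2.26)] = (-0.0759*a^2 - 0.8602*a + 0.2622)/(0.11*a^3 + 1.87*a^2 - 1.14*a - 2.26)^2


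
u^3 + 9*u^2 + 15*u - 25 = (u - 1)*(u + 5)^2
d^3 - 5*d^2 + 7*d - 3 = (d - 3)*(d - 1)^2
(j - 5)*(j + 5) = j^2 - 25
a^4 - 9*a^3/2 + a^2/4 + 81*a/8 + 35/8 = (a - 7/2)*(a - 5/2)*(a + 1/2)*(a + 1)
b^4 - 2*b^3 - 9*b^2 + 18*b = b*(b - 3)*(b - 2)*(b + 3)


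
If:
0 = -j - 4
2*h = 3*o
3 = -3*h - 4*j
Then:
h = 13/3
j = -4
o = 26/9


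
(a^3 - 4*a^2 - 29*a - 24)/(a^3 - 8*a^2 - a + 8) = (a + 3)/(a - 1)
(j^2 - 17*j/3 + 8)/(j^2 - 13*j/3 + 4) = (3*j - 8)/(3*j - 4)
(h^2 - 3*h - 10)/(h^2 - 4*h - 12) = (h - 5)/(h - 6)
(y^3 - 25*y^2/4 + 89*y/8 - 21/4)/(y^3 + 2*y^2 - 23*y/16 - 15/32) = 4*(2*y^2 - 11*y + 14)/(8*y^2 + 22*y + 5)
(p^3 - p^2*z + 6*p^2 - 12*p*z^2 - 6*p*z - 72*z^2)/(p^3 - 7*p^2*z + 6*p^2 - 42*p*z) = (-p^2 + p*z + 12*z^2)/(p*(-p + 7*z))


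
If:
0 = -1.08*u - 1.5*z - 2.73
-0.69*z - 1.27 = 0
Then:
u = 0.03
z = -1.84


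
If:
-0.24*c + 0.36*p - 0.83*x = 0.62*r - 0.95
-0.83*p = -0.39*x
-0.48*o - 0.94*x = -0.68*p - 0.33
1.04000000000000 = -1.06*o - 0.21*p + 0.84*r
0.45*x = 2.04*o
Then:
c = -0.96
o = 0.10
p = 0.21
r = 1.42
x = 0.45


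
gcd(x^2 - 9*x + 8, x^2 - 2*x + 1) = x - 1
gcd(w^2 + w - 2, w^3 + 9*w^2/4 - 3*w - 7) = w + 2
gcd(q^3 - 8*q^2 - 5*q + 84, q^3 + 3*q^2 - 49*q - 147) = q^2 - 4*q - 21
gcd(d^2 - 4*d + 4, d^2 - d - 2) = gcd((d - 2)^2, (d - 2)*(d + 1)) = d - 2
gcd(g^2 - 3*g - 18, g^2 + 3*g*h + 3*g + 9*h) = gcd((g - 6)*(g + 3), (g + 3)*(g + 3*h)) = g + 3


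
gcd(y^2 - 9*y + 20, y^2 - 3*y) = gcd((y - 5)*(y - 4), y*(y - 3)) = 1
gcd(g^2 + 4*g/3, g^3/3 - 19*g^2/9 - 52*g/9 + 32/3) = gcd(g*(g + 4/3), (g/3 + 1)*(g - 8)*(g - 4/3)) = 1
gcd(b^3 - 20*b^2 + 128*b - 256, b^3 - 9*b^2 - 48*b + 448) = b^2 - 16*b + 64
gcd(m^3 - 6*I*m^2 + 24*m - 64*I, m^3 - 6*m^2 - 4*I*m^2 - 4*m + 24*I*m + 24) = m - 2*I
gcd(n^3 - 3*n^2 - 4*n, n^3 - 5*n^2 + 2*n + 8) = n^2 - 3*n - 4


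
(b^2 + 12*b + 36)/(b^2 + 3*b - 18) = (b + 6)/(b - 3)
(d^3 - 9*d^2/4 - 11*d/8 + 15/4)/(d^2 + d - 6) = (d^2 - d/4 - 15/8)/(d + 3)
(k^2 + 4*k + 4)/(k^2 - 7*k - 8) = (k^2 + 4*k + 4)/(k^2 - 7*k - 8)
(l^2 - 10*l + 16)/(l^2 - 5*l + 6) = (l - 8)/(l - 3)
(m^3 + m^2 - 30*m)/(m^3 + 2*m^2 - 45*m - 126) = m*(m - 5)/(m^2 - 4*m - 21)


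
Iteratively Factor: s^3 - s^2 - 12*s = (s + 3)*(s^2 - 4*s) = s*(s + 3)*(s - 4)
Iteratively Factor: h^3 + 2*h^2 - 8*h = (h)*(h^2 + 2*h - 8) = h*(h + 4)*(h - 2)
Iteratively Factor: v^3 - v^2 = (v)*(v^2 - v) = v^2*(v - 1)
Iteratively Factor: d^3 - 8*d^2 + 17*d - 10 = (d - 1)*(d^2 - 7*d + 10) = (d - 2)*(d - 1)*(d - 5)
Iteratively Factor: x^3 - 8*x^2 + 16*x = (x - 4)*(x^2 - 4*x) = x*(x - 4)*(x - 4)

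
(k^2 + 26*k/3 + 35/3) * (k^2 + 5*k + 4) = k^4 + 41*k^3/3 + 59*k^2 + 93*k + 140/3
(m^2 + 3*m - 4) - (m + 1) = m^2 + 2*m - 5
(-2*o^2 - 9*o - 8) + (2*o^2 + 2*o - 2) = -7*o - 10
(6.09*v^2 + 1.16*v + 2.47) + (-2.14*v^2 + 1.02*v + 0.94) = 3.95*v^2 + 2.18*v + 3.41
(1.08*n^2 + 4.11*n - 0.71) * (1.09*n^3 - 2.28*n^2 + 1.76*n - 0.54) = 1.1772*n^5 + 2.0175*n^4 - 8.2439*n^3 + 8.2692*n^2 - 3.469*n + 0.3834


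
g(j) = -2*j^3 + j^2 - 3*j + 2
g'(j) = -6*j^2 + 2*j - 3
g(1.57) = -7.98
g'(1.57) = -14.65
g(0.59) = 0.17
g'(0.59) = -3.91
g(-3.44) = 105.57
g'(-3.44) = -80.88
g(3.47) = -79.93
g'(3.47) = -68.31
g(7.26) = -732.39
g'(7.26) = -304.73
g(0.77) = -0.63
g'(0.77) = -5.02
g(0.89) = -1.29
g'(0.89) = -5.97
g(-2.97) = 72.13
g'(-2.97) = -61.87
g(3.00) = -52.00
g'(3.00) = -51.00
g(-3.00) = 74.00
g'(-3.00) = -63.00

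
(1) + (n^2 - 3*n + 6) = n^2 - 3*n + 7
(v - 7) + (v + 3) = 2*v - 4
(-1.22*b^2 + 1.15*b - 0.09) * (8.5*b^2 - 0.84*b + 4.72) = -10.37*b^4 + 10.7998*b^3 - 7.4894*b^2 + 5.5036*b - 0.4248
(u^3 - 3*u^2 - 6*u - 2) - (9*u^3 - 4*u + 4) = -8*u^3 - 3*u^2 - 2*u - 6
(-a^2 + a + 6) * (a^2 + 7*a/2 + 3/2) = -a^4 - 5*a^3/2 + 8*a^2 + 45*a/2 + 9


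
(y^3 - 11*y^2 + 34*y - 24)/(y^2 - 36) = (y^2 - 5*y + 4)/(y + 6)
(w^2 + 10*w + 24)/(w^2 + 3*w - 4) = (w + 6)/(w - 1)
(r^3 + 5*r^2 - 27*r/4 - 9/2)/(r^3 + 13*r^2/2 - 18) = (r + 1/2)/(r + 2)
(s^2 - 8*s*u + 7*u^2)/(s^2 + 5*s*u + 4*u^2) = (s^2 - 8*s*u + 7*u^2)/(s^2 + 5*s*u + 4*u^2)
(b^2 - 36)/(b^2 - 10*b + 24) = (b + 6)/(b - 4)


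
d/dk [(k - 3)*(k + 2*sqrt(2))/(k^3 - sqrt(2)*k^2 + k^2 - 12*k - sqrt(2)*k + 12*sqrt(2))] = (-k^2 - 4*sqrt(2)*k - 12*sqrt(2) + 4)/(k^4 - 2*sqrt(2)*k^3 + 8*k^3 - 16*sqrt(2)*k^2 + 18*k^2 - 32*sqrt(2)*k + 16*k + 32)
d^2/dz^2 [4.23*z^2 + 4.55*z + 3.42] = 8.46000000000000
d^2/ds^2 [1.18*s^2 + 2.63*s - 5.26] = 2.36000000000000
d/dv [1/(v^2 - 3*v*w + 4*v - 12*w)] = (-2*v + 3*w - 4)/(v^2 - 3*v*w + 4*v - 12*w)^2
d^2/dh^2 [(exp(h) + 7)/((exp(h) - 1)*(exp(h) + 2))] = (exp(4*h) + 27*exp(3*h) + 33*exp(2*h) + 65*exp(h) + 18)*exp(h)/(exp(6*h) + 3*exp(5*h) - 3*exp(4*h) - 11*exp(3*h) + 6*exp(2*h) + 12*exp(h) - 8)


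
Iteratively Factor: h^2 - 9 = (h - 3)*(h + 3)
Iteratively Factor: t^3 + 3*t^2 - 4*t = (t)*(t^2 + 3*t - 4) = t*(t + 4)*(t - 1)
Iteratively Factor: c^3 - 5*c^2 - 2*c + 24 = (c - 3)*(c^2 - 2*c - 8) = (c - 4)*(c - 3)*(c + 2)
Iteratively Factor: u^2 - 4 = (u - 2)*(u + 2)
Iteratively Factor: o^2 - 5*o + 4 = (o - 4)*(o - 1)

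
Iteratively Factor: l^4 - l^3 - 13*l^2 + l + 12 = (l - 4)*(l^3 + 3*l^2 - l - 3) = (l - 4)*(l - 1)*(l^2 + 4*l + 3) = (l - 4)*(l - 1)*(l + 1)*(l + 3)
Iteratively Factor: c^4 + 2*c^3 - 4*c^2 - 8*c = (c + 2)*(c^3 - 4*c) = (c + 2)^2*(c^2 - 2*c) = (c - 2)*(c + 2)^2*(c)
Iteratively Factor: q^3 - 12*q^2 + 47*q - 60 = (q - 5)*(q^2 - 7*q + 12) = (q - 5)*(q - 3)*(q - 4)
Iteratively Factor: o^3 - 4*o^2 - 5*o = (o)*(o^2 - 4*o - 5) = o*(o + 1)*(o - 5)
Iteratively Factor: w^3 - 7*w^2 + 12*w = (w - 4)*(w^2 - 3*w) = w*(w - 4)*(w - 3)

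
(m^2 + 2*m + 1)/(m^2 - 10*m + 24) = (m^2 + 2*m + 1)/(m^2 - 10*m + 24)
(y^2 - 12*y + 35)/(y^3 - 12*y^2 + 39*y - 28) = (y - 5)/(y^2 - 5*y + 4)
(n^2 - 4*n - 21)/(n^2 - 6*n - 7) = (n + 3)/(n + 1)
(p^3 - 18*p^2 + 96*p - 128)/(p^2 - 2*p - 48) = (p^2 - 10*p + 16)/(p + 6)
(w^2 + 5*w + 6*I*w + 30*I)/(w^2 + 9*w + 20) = (w + 6*I)/(w + 4)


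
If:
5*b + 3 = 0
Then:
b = -3/5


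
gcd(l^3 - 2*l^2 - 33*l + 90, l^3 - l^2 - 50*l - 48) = l + 6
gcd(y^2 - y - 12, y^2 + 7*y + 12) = y + 3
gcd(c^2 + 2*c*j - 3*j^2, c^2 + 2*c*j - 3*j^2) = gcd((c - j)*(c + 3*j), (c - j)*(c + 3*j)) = c^2 + 2*c*j - 3*j^2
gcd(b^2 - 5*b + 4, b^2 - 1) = b - 1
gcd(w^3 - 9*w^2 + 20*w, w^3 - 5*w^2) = w^2 - 5*w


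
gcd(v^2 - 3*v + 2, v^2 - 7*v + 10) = v - 2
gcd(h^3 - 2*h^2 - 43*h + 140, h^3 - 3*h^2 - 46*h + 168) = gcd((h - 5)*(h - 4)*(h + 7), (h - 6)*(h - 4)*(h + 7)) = h^2 + 3*h - 28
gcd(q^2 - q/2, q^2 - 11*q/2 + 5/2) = q - 1/2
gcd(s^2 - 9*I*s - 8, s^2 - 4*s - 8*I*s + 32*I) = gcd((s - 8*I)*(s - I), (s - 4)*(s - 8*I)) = s - 8*I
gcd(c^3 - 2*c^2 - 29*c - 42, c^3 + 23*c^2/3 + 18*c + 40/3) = c + 2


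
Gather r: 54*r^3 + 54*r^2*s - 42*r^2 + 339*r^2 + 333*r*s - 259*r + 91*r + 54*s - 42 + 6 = 54*r^3 + r^2*(54*s + 297) + r*(333*s - 168) + 54*s - 36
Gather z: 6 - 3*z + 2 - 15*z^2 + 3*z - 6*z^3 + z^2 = -6*z^3 - 14*z^2 + 8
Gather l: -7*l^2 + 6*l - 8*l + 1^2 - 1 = -7*l^2 - 2*l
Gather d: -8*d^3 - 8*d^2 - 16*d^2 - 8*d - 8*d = -8*d^3 - 24*d^2 - 16*d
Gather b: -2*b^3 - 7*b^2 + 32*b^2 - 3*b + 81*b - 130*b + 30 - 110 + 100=-2*b^3 + 25*b^2 - 52*b + 20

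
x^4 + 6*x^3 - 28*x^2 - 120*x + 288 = (x - 4)*(x - 2)*(x + 6)^2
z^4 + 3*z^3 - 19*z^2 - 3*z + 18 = (z - 3)*(z - 1)*(z + 1)*(z + 6)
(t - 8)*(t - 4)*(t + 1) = t^3 - 11*t^2 + 20*t + 32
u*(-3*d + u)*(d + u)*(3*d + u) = -9*d^3*u - 9*d^2*u^2 + d*u^3 + u^4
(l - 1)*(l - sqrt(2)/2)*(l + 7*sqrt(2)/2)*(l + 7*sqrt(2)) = l^4 - l^3 + 10*sqrt(2)*l^3 - 10*sqrt(2)*l^2 + 77*l^2/2 - 77*l/2 - 49*sqrt(2)*l/2 + 49*sqrt(2)/2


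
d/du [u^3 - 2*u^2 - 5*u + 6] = 3*u^2 - 4*u - 5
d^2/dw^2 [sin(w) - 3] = -sin(w)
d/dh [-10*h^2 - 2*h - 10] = -20*h - 2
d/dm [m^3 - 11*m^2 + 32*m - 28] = 3*m^2 - 22*m + 32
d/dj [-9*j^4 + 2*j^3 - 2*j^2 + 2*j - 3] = -36*j^3 + 6*j^2 - 4*j + 2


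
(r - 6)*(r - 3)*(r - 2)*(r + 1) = r^4 - 10*r^3 + 25*r^2 - 36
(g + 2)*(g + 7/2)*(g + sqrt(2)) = g^3 + sqrt(2)*g^2 + 11*g^2/2 + 7*g + 11*sqrt(2)*g/2 + 7*sqrt(2)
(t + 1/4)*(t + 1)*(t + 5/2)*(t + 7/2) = t^4 + 29*t^3/4 + 33*t^2/2 + 199*t/16 + 35/16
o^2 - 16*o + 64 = (o - 8)^2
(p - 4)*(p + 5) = p^2 + p - 20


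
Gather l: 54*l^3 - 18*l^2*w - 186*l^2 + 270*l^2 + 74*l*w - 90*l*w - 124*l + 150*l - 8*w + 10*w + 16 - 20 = 54*l^3 + l^2*(84 - 18*w) + l*(26 - 16*w) + 2*w - 4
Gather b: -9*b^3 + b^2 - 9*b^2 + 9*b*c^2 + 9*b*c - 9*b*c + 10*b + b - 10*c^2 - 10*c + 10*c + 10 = -9*b^3 - 8*b^2 + b*(9*c^2 + 11) - 10*c^2 + 10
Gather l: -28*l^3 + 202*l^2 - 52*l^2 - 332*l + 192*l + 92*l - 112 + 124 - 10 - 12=-28*l^3 + 150*l^2 - 48*l - 10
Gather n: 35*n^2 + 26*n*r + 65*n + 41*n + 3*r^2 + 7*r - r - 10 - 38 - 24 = 35*n^2 + n*(26*r + 106) + 3*r^2 + 6*r - 72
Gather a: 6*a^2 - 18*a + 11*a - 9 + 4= 6*a^2 - 7*a - 5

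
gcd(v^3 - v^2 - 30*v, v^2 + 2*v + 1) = 1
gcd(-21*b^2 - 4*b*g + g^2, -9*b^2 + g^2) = 3*b + g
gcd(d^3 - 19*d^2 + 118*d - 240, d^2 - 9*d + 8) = d - 8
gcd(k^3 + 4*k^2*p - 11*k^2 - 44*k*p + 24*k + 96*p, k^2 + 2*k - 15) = k - 3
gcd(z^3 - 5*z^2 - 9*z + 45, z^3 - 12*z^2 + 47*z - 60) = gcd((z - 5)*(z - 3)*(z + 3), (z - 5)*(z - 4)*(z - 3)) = z^2 - 8*z + 15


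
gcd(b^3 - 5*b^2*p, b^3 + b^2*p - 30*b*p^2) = -b^2 + 5*b*p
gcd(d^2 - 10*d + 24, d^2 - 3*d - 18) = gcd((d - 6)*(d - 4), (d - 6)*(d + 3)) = d - 6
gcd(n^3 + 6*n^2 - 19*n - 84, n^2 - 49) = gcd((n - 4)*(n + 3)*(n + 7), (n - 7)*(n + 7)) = n + 7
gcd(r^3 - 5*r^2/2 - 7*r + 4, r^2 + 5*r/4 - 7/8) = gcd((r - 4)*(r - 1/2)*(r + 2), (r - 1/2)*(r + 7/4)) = r - 1/2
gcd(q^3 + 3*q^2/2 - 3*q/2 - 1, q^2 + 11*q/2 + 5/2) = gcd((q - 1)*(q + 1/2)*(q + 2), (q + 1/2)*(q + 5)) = q + 1/2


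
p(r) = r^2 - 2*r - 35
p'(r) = 2*r - 2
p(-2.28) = -25.24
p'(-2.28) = -6.56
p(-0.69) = -33.14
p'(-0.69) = -3.38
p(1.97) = -35.06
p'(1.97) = 1.94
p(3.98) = -27.12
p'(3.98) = 5.96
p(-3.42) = -16.46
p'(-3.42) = -8.84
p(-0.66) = -33.24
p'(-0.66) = -3.32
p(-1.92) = -27.47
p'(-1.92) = -5.84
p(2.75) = -32.94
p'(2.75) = 3.50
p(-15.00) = 220.00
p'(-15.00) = -32.00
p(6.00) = -11.00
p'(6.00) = 10.00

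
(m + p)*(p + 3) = m*p + 3*m + p^2 + 3*p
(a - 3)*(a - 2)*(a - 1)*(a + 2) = a^4 - 4*a^3 - a^2 + 16*a - 12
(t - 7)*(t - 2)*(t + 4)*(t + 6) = t^4 + t^3 - 52*t^2 - 76*t + 336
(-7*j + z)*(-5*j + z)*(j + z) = 35*j^3 + 23*j^2*z - 11*j*z^2 + z^3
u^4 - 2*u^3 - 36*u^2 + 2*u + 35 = (u - 7)*(u - 1)*(u + 1)*(u + 5)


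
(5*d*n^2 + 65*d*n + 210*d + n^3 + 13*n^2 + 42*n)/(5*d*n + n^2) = n + 13 + 42/n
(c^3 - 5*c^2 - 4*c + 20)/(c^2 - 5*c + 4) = (c^3 - 5*c^2 - 4*c + 20)/(c^2 - 5*c + 4)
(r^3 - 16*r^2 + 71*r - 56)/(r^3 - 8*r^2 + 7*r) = (r - 8)/r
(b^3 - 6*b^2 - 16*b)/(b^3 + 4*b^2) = (b^2 - 6*b - 16)/(b*(b + 4))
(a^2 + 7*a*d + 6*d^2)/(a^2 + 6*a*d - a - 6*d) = (a + d)/(a - 1)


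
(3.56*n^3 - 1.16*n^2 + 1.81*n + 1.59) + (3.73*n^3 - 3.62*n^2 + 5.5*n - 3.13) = 7.29*n^3 - 4.78*n^2 + 7.31*n - 1.54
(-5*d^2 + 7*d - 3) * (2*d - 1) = -10*d^3 + 19*d^2 - 13*d + 3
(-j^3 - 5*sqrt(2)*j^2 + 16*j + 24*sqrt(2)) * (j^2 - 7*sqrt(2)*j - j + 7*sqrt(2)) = -j^5 + j^4 + 2*sqrt(2)*j^4 - 2*sqrt(2)*j^3 + 86*j^3 - 88*sqrt(2)*j^2 - 86*j^2 - 336*j + 88*sqrt(2)*j + 336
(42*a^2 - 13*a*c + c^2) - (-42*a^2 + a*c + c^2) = 84*a^2 - 14*a*c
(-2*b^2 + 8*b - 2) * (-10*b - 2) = 20*b^3 - 76*b^2 + 4*b + 4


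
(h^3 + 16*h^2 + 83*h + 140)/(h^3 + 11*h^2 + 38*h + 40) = (h + 7)/(h + 2)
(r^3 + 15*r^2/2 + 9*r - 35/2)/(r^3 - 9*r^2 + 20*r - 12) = (2*r^2 + 17*r + 35)/(2*(r^2 - 8*r + 12))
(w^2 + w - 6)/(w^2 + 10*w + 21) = (w - 2)/(w + 7)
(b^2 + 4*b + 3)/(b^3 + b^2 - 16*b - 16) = (b + 3)/(b^2 - 16)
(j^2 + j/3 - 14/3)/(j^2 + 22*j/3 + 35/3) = (j - 2)/(j + 5)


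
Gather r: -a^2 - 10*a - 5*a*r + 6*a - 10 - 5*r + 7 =-a^2 - 4*a + r*(-5*a - 5) - 3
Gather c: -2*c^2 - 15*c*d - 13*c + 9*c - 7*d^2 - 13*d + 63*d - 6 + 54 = -2*c^2 + c*(-15*d - 4) - 7*d^2 + 50*d + 48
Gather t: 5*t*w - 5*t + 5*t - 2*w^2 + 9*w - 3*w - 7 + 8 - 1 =5*t*w - 2*w^2 + 6*w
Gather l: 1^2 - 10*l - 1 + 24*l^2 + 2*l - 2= 24*l^2 - 8*l - 2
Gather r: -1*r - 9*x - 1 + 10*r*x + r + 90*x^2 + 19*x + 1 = 10*r*x + 90*x^2 + 10*x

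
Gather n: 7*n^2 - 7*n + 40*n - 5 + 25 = 7*n^2 + 33*n + 20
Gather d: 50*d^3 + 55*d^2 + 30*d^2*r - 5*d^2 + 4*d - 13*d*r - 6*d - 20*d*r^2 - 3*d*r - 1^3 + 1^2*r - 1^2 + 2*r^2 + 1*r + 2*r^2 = 50*d^3 + d^2*(30*r + 50) + d*(-20*r^2 - 16*r - 2) + 4*r^2 + 2*r - 2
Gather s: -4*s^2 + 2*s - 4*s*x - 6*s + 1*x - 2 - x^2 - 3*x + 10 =-4*s^2 + s*(-4*x - 4) - x^2 - 2*x + 8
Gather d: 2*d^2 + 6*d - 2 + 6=2*d^2 + 6*d + 4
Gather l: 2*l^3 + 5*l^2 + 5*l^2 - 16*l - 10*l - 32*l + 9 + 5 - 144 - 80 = 2*l^3 + 10*l^2 - 58*l - 210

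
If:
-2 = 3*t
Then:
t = -2/3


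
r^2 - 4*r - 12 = (r - 6)*(r + 2)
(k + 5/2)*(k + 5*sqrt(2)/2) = k^2 + 5*k/2 + 5*sqrt(2)*k/2 + 25*sqrt(2)/4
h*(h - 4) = h^2 - 4*h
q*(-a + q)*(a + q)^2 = -a^3*q - a^2*q^2 + a*q^3 + q^4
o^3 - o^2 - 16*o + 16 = (o - 4)*(o - 1)*(o + 4)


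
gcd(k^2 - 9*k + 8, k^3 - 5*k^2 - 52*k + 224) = k - 8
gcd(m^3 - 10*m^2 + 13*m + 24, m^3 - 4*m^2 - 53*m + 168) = m^2 - 11*m + 24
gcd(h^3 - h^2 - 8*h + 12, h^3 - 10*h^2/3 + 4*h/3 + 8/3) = h^2 - 4*h + 4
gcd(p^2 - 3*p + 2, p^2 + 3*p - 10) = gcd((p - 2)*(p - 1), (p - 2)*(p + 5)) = p - 2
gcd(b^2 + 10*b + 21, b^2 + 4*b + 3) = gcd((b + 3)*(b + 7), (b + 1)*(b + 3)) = b + 3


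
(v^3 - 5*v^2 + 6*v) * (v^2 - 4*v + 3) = v^5 - 9*v^4 + 29*v^3 - 39*v^2 + 18*v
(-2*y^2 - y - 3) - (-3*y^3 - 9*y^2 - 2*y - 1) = 3*y^3 + 7*y^2 + y - 2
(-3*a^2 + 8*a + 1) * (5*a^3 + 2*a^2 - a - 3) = -15*a^5 + 34*a^4 + 24*a^3 + 3*a^2 - 25*a - 3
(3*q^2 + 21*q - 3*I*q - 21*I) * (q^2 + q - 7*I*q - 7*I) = 3*q^4 + 24*q^3 - 24*I*q^3 - 192*I*q^2 - 168*q - 168*I*q - 147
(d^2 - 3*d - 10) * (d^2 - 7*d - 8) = d^4 - 10*d^3 + 3*d^2 + 94*d + 80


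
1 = 1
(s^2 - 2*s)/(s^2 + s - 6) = s/(s + 3)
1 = 1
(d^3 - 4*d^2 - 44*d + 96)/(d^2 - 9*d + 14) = (d^2 - 2*d - 48)/(d - 7)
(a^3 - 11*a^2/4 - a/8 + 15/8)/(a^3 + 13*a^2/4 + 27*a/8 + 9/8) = (2*a^2 - 7*a + 5)/(2*a^2 + 5*a + 3)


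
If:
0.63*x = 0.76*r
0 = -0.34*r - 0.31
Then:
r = -0.91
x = -1.10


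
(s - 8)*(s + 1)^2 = s^3 - 6*s^2 - 15*s - 8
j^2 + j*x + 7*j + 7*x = (j + 7)*(j + x)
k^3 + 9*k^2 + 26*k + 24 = (k + 2)*(k + 3)*(k + 4)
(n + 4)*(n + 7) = n^2 + 11*n + 28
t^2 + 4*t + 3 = (t + 1)*(t + 3)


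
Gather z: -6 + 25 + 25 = 44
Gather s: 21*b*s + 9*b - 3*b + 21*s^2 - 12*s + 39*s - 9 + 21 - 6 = 6*b + 21*s^2 + s*(21*b + 27) + 6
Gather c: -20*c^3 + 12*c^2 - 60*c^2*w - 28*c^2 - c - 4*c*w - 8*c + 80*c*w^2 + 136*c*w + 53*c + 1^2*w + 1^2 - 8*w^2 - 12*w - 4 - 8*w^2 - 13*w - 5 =-20*c^3 + c^2*(-60*w - 16) + c*(80*w^2 + 132*w + 44) - 16*w^2 - 24*w - 8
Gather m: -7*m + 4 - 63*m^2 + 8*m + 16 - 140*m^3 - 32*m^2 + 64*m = -140*m^3 - 95*m^2 + 65*m + 20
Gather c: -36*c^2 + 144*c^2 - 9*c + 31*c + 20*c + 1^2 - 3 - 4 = 108*c^2 + 42*c - 6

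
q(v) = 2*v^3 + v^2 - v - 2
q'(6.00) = 227.00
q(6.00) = 460.00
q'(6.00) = 227.00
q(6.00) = 460.00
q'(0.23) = -0.22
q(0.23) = -2.15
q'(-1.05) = 3.52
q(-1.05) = -2.16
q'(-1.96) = 18.13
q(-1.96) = -11.26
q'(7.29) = 332.44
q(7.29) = 818.70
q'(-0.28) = -1.09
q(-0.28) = -1.69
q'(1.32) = 12.09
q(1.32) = 3.02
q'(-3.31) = 58.12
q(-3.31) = -60.26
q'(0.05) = -0.88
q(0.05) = -2.05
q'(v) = 6*v^2 + 2*v - 1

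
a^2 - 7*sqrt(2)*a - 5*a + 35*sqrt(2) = (a - 5)*(a - 7*sqrt(2))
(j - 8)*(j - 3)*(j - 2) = j^3 - 13*j^2 + 46*j - 48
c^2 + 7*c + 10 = (c + 2)*(c + 5)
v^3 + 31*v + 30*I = (v - 6*I)*(v + I)*(v + 5*I)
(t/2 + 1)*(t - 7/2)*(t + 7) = t^3/2 + 11*t^2/4 - 35*t/4 - 49/2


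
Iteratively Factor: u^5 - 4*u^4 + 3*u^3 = (u - 1)*(u^4 - 3*u^3) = u*(u - 1)*(u^3 - 3*u^2) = u^2*(u - 1)*(u^2 - 3*u) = u^2*(u - 3)*(u - 1)*(u)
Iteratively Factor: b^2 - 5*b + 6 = (b - 3)*(b - 2)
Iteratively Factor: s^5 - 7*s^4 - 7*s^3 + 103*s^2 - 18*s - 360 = (s - 5)*(s^4 - 2*s^3 - 17*s^2 + 18*s + 72) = (s - 5)*(s - 4)*(s^3 + 2*s^2 - 9*s - 18) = (s - 5)*(s - 4)*(s + 3)*(s^2 - s - 6) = (s - 5)*(s - 4)*(s - 3)*(s + 3)*(s + 2)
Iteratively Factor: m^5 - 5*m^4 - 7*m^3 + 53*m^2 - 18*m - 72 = (m + 3)*(m^4 - 8*m^3 + 17*m^2 + 2*m - 24) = (m - 4)*(m + 3)*(m^3 - 4*m^2 + m + 6) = (m - 4)*(m + 1)*(m + 3)*(m^2 - 5*m + 6) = (m - 4)*(m - 2)*(m + 1)*(m + 3)*(m - 3)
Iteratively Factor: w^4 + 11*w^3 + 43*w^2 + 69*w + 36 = (w + 4)*(w^3 + 7*w^2 + 15*w + 9) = (w + 3)*(w + 4)*(w^2 + 4*w + 3) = (w + 3)^2*(w + 4)*(w + 1)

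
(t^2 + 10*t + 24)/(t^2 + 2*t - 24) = (t + 4)/(t - 4)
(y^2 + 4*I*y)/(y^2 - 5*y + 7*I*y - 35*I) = y*(y + 4*I)/(y^2 + y*(-5 + 7*I) - 35*I)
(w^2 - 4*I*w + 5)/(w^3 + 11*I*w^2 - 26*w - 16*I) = (w - 5*I)/(w^2 + 10*I*w - 16)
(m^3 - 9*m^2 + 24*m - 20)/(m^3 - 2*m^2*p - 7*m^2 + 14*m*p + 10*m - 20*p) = (2 - m)/(-m + 2*p)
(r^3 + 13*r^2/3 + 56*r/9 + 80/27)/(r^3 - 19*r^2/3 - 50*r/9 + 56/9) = (9*r^2 + 27*r + 20)/(3*(3*r^2 - 23*r + 14))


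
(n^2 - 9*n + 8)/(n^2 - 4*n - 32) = (n - 1)/(n + 4)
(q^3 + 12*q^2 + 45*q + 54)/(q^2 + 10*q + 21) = (q^2 + 9*q + 18)/(q + 7)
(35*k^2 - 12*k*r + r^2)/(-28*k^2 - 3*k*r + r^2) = (-5*k + r)/(4*k + r)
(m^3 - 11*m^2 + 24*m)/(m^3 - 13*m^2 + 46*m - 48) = m/(m - 2)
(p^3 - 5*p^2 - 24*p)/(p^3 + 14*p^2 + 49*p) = (p^2 - 5*p - 24)/(p^2 + 14*p + 49)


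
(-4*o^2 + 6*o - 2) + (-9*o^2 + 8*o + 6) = -13*o^2 + 14*o + 4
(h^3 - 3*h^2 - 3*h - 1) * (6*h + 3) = 6*h^4 - 15*h^3 - 27*h^2 - 15*h - 3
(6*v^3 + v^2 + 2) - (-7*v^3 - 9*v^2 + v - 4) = 13*v^3 + 10*v^2 - v + 6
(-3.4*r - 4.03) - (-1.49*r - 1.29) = -1.91*r - 2.74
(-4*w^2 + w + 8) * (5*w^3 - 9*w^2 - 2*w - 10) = -20*w^5 + 41*w^4 + 39*w^3 - 34*w^2 - 26*w - 80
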